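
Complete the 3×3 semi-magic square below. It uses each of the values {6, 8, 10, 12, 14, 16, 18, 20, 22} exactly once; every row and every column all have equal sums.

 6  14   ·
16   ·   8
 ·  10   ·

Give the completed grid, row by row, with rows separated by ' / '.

The 9 entries sum to 126, so each line sums to 126/3 = 42.
From row 1, 42 − (6 + 14) gives (1,3) = 22.
From row 2, 42 − (16 + 8) gives (2,2) = 18.
The remaining cell in column 1 is (3,1) = 42 − 22 = 20.
From column 3, 42 − (22 + 8) gives (3,3) = 12.

6 14 22 / 16 18 8 / 20 10 12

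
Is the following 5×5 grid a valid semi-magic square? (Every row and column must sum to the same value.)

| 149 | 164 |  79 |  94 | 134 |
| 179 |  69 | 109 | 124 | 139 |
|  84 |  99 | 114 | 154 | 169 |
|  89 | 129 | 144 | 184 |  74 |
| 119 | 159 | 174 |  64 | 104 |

Yes

Row 1: 149 + 164 + 79 + 94 + 134 = 620.
Row 2: 179 + 69 + 109 + 124 + 139 = 620.
Row 3: 84 + 99 + 114 + 154 + 169 = 620.
Row 4: 89 + 129 + 144 + 184 + 74 = 620.
Row 5: 119 + 159 + 174 + 64 + 104 = 620.
Column 1: 149 + 179 + 84 + 89 + 119 = 620.
Column 2: 164 + 69 + 99 + 129 + 159 = 620.
Column 3: 79 + 109 + 114 + 144 + 174 = 620.
Column 4: 94 + 124 + 154 + 184 + 64 = 620.
Column 5: 134 + 139 + 169 + 74 + 104 = 620.
All lines sum to 620.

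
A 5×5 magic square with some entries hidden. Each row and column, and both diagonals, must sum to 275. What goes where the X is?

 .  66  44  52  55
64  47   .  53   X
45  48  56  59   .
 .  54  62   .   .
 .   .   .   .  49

Using row 1: 66 + 44 + 52 + 55 + ? → (1,1) = 275 − 217 = 58.
From row 3, 275 − (45 + 48 + 56 + 59) gives (3,5) = 67.
Column 2: 66 + 47 + 48 + 54 + ? = 275, so (5,2) = 60.
Using main diagonal: 58 + 47 + 56 + 49 + ? → (4,4) = 275 − 210 = 65.
Anti-diagonal must total 275; the given cells sum to 218, so (5,1) = 57.
Column 1 must total 275; the given cells sum to 224, so (4,1) = 51.
The remaining cell in column 4 is (5,4) = 275 − 229 = 46.
From row 4, 275 − (51 + 54 + 62 + 65) gives (4,5) = 43.
Row 5: 57 + 60 + 46 + 49 + ? = 275, so (5,3) = 63.
Using column 3: 44 + 56 + 62 + 63 + ? → (2,3) = 275 − 225 = 50.
Using column 5: 55 + 67 + 43 + 49 + ? → (2,5) = 275 − 214 = 61.

61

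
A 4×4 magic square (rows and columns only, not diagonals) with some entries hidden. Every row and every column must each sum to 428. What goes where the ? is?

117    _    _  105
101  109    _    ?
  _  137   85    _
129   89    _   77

121

Row 4 must total 428; the given cells sum to 295, so (4,3) = 133.
From column 1, 428 − (117 + 101 + 129) gives (3,1) = 81.
Using column 2: 109 + 137 + 89 + ? → (1,2) = 428 − 335 = 93.
Row 1 must total 428; the given cells sum to 315, so (1,3) = 113.
Using row 3: 81 + 137 + 85 + ? → (3,4) = 428 − 303 = 125.
Using column 3: 113 + 85 + 133 + ? → (2,3) = 428 − 331 = 97.
From column 4, 428 − (105 + 125 + 77) gives (2,4) = 121.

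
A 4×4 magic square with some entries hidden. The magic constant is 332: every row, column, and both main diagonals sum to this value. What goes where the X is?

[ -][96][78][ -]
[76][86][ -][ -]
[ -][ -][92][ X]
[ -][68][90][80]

Row 4: 68 + 90 + 80 + ? = 332, so (4,1) = 94.
Column 2 needs 332; the known cells sum to 250, so (3,2) = 82.
The remaining cell in column 3 is (2,3) = 332 − 260 = 72.
The remaining cell in main diagonal is (1,1) = 332 − 258 = 74.
Anti-diagonal needs 332; the known cells sum to 248, so (1,4) = 84.
Row 2 must total 332; the given cells sum to 234, so (2,4) = 98.
The remaining cell in column 1 is (3,1) = 332 − 244 = 88.
Column 4 must total 332; the given cells sum to 262, so (3,4) = 70.

70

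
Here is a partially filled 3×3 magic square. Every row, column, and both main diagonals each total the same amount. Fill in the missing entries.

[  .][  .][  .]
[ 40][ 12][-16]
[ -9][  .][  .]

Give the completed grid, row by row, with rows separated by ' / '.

Row 2 is already complete: 40 + 12 + -16 = 36, so that is the magic constant.
Using column 1: 40 + (-9) + ? → (1,1) = 36 − 31 = 5.
Main diagonal must total 36; the given cells sum to 17, so (3,3) = 19.
Using anti-diagonal: 12 + (-9) + ? → (1,3) = 36 − 3 = 33.
Using row 1: 5 + 33 + ? → (1,2) = 36 − 38 = -2.
Row 3 must total 36; the given cells sum to 10, so (3,2) = 26.

5 -2 33 / 40 12 -16 / -9 26 19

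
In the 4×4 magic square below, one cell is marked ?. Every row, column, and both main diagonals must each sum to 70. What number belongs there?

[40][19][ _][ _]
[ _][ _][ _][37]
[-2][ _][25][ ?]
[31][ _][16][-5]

Row 4 needs 70; the known cells sum to 42, so (4,2) = 28.
From column 1, 70 − (40 + (-2) + 31) gives (2,1) = 1.
Using main diagonal: 40 + 25 + (-5) + ? → (2,2) = 70 − 60 = 10.
Row 2 needs 70; the known cells sum to 48, so (2,3) = 22.
Column 2 needs 70; the known cells sum to 57, so (3,2) = 13.
From column 3, 70 − (22 + 25 + 16) gives (1,3) = 7.
Anti-diagonal needs 70; the known cells sum to 66, so (1,4) = 4.
The remaining cell in row 3 is (3,4) = 70 − 36 = 34.

34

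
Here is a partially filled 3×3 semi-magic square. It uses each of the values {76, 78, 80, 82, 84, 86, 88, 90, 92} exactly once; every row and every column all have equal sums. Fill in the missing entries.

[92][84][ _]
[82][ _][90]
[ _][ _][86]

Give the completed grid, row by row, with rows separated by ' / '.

The 9 entries sum to 756, so each line sums to 756/3 = 252.
Row 1: 92 + 84 + ? = 252, so (1,3) = 76.
Row 2 must total 252; the given cells sum to 172, so (2,2) = 80.
Column 1: 92 + 82 + ? = 252, so (3,1) = 78.
Using column 2: 84 + 80 + ? → (3,2) = 252 − 164 = 88.

92 84 76 / 82 80 90 / 78 88 86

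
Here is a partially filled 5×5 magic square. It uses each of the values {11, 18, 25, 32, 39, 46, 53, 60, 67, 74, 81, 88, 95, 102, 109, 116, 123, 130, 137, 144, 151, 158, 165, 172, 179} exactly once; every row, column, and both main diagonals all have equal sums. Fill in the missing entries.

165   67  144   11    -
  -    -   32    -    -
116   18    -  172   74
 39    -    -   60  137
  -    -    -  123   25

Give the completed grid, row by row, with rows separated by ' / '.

The 25 entries sum to 2375, so each line sums to 2375/5 = 475.
From row 1, 475 − (165 + 67 + 144 + 11) gives (1,5) = 88.
Row 3 must total 475; the given cells sum to 380, so (3,3) = 95.
From column 4, 475 − (11 + 172 + 60 + 123) gives (2,4) = 109.
The remaining cell in column 5 is (2,5) = 475 − 324 = 151.
Main diagonal must total 475; the given cells sum to 345, so (2,2) = 130.
Row 2 must total 475; the given cells sum to 422, so (2,1) = 53.
Using column 1: 165 + 53 + 116 + 39 + ? → (5,1) = 475 − 373 = 102.
Using anti-diagonal: 88 + 109 + 95 + 102 + ? → (4,2) = 475 − 394 = 81.
Row 4 must total 475; the given cells sum to 317, so (4,3) = 158.
Using column 2: 67 + 130 + 18 + 81 + ? → (5,2) = 475 − 296 = 179.
Using column 3: 144 + 32 + 95 + 158 + ? → (5,3) = 475 − 429 = 46.

165 67 144 11 88 / 53 130 32 109 151 / 116 18 95 172 74 / 39 81 158 60 137 / 102 179 46 123 25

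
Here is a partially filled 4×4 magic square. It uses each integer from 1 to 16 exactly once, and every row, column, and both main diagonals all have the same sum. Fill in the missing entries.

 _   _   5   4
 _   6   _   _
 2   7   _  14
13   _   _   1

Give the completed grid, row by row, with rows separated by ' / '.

16 9 5 4 / 3 6 10 15 / 2 7 11 14 / 13 12 8 1

The entries are 1 through 16, which sum to 136, so each line sums to 136/4 = 34.
Row 3: 2 + 7 + 14 + ? = 34, so (3,3) = 11.
Column 4: 4 + 14 + 1 + ? = 34, so (2,4) = 15.
Main diagonal must total 34; the given cells sum to 18, so (1,1) = 16.
Anti-diagonal: 4 + 7 + 13 + ? = 34, so (2,3) = 10.
Row 1: 16 + 5 + 4 + ? = 34, so (1,2) = 9.
Row 2 must total 34; the given cells sum to 31, so (2,1) = 3.
Column 2 needs 34; the known cells sum to 22, so (4,2) = 12.
From column 3, 34 − (5 + 10 + 11) gives (4,3) = 8.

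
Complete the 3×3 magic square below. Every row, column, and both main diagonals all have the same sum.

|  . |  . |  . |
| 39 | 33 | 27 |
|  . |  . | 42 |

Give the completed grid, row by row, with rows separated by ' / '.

Row 2 is already complete: 39 + 33 + 27 = 99, so that is the magic constant.
From column 3, 99 − (27 + 42) gives (1,3) = 30.
Using main diagonal: 33 + 42 + ? → (1,1) = 99 − 75 = 24.
Anti-diagonal needs 99; the known cells sum to 63, so (3,1) = 36.
From row 1, 99 − (24 + 30) gives (1,2) = 45.
The remaining cell in row 3 is (3,2) = 99 − 78 = 21.

24 45 30 / 39 33 27 / 36 21 42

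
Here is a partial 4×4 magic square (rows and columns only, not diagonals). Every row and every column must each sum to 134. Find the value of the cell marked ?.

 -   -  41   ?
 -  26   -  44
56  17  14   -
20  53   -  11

The remaining cell in row 3 is (3,4) = 134 − 87 = 47.
Row 4: 20 + 53 + 11 + ? = 134, so (4,3) = 50.
Column 2 must total 134; the given cells sum to 96, so (1,2) = 38.
Using column 3: 41 + 14 + 50 + ? → (2,3) = 134 − 105 = 29.
Column 4 must total 134; the given cells sum to 102, so (1,4) = 32.

32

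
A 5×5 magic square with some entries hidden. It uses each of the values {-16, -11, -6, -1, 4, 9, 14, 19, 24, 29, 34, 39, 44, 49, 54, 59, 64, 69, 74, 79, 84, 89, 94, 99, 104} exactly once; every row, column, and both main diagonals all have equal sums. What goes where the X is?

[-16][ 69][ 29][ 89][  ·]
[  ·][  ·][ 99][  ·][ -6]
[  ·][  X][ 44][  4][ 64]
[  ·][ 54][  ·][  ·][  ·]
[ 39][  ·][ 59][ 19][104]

84

The 25 entries sum to 1100, so each line sums to 1100/5 = 220.
Row 1 must total 220; the given cells sum to 171, so (1,5) = 49.
Row 5 needs 220; the known cells sum to 221, so (5,2) = -1.
Column 3: 29 + 99 + 44 + 59 + ? = 220, so (4,3) = -11.
Column 5 must total 220; the given cells sum to 211, so (4,5) = 9.
From anti-diagonal, 220 − (49 + 44 + 54 + 39) gives (2,4) = 34.
Column 4 needs 220; the known cells sum to 146, so (4,4) = 74.
From main diagonal, 220 − (-16 + 44 + 74 + 104) gives (2,2) = 14.
The remaining cell in row 2 is (2,1) = 220 − 141 = 79.
Using row 4: 54 + (-11) + 74 + 9 + ? → (4,1) = 220 − 126 = 94.
Column 1: -16 + 79 + 94 + 39 + ? = 220, so (3,1) = 24.
Column 2: 69 + 14 + 54 + (-1) + ? = 220, so (3,2) = 84.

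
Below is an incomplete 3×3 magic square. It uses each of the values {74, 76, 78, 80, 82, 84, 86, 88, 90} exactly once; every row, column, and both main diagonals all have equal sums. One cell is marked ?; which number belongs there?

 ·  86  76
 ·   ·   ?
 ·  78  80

The 9 entries sum to 738, so each line sums to 738/3 = 246.
The remaining cell in row 1 is (1,1) = 246 − 162 = 84.
Using row 3: 78 + 80 + ? → (3,1) = 246 − 158 = 88.
From column 1, 246 − (84 + 88) gives (2,1) = 74.
The remaining cell in column 2 is (2,2) = 246 − 164 = 82.
Column 3: 76 + 80 + ? = 246, so (2,3) = 90.

90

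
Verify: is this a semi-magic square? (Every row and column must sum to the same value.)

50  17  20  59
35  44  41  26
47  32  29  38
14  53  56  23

Row 1: 50 + 17 + 20 + 59 = 146.
Row 2: 35 + 44 + 41 + 26 = 146.
Row 3: 47 + 32 + 29 + 38 = 146.
Row 4: 14 + 53 + 56 + 23 = 146.
Column 1: 50 + 35 + 47 + 14 = 146.
Column 2: 17 + 44 + 32 + 53 = 146.
Column 3: 20 + 41 + 29 + 56 = 146.
Column 4: 59 + 26 + 38 + 23 = 146.
All lines sum to 146.

Yes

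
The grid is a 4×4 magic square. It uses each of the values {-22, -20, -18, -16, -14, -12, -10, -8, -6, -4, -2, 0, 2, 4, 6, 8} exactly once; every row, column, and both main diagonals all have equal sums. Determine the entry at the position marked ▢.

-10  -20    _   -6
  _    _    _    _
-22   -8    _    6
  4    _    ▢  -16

-14

The 16 entries sum to -112, so each line sums to -112/4 = -28.
Row 1 needs -28; the known cells sum to -36, so (1,3) = 8.
Row 3: -22 + (-8) + 6 + ? = -28, so (3,3) = -4.
Column 1 needs -28; the known cells sum to -28, so (2,1) = 0.
Using column 4: -6 + 6 + (-16) + ? → (2,4) = -28 − (-16) = -12.
The remaining cell in main diagonal is (2,2) = -28 − (-30) = 2.
Anti-diagonal needs -28; the known cells sum to -10, so (2,3) = -18.
Using column 2: -20 + 2 + (-8) + ? → (4,2) = -28 − (-26) = -2.
From column 3, -28 − (8 + (-18) + (-4)) gives (4,3) = -14.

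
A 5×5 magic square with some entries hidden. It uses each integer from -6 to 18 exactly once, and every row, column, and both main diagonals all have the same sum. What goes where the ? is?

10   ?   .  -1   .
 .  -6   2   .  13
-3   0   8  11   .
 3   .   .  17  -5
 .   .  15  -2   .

The entries are -6 through 18, which sum to 150, so each line sums to 150/5 = 30.
Row 3: -3 + 0 + 8 + 11 + ? = 30, so (3,5) = 14.
Column 4: -1 + 11 + 17 + (-2) + ? = 30, so (2,4) = 5.
The remaining cell in main diagonal is (5,5) = 30 − 29 = 1.
The remaining cell in row 2 is (2,1) = 30 − 14 = 16.
Using column 1: 10 + 16 + (-3) + 3 + ? → (5,1) = 30 − 26 = 4.
The remaining cell in column 5 is (1,5) = 30 − 23 = 7.
From anti-diagonal, 30 − (7 + 5 + 8 + 4) gives (4,2) = 6.
Using row 4: 3 + 6 + 17 + (-5) + ? → (4,3) = 30 − 21 = 9.
Using row 5: 4 + 15 + (-2) + 1 + ? → (5,2) = 30 − 18 = 12.
Using column 2: -6 + 0 + 6 + 12 + ? → (1,2) = 30 − 12 = 18.

18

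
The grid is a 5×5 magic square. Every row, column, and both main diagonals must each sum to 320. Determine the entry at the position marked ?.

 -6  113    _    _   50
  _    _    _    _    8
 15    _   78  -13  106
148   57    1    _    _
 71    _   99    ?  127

Row 3 needs 320; the known cells sum to 186, so (3,2) = 134.
Column 1 needs 320; the known cells sum to 228, so (2,1) = 92.
From column 5, 320 − (50 + 8 + 106 + 127) gives (4,5) = 29.
Anti-diagonal: 50 + 78 + 57 + 71 + ? = 320, so (2,4) = 64.
From row 4, 320 − (148 + 57 + 1 + 29) gives (4,4) = 85.
Main diagonal needs 320; the known cells sum to 284, so (2,2) = 36.
Row 2: 92 + 36 + 64 + 8 + ? = 320, so (2,3) = 120.
Column 2 must total 320; the given cells sum to 340, so (5,2) = -20.
Column 3: 120 + 78 + 1 + 99 + ? = 320, so (1,3) = 22.
Using row 1: -6 + 113 + 22 + 50 + ? → (1,4) = 320 − 179 = 141.
Row 5: 71 + (-20) + 99 + 127 + ? = 320, so (5,4) = 43.

43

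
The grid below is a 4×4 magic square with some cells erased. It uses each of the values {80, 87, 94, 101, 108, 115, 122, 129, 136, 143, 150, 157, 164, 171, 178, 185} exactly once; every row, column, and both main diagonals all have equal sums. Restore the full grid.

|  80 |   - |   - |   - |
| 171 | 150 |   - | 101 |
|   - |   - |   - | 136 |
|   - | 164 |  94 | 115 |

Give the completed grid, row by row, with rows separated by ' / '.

80 129 143 178 / 171 150 108 101 / 122 87 185 136 / 157 164 94 115

The 16 entries sum to 2120, so each line sums to 2120/4 = 530.
The remaining cell in row 2 is (2,3) = 530 − 422 = 108.
Row 4: 164 + 94 + 115 + ? = 530, so (4,1) = 157.
Column 1 needs 530; the known cells sum to 408, so (3,1) = 122.
From column 4, 530 − (101 + 136 + 115) gives (1,4) = 178.
Using main diagonal: 80 + 150 + 115 + ? → (3,3) = 530 − 345 = 185.
The remaining cell in anti-diagonal is (3,2) = 530 − 443 = 87.
The remaining cell in column 2 is (1,2) = 530 − 401 = 129.
Column 3 needs 530; the known cells sum to 387, so (1,3) = 143.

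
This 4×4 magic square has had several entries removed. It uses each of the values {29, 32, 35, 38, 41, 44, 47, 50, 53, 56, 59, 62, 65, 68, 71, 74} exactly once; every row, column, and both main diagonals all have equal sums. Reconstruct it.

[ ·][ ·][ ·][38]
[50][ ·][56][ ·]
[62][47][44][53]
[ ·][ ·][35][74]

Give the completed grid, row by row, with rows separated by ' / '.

The 16 entries sum to 824, so each line sums to 824/4 = 206.
From column 3, 206 − (56 + 44 + 35) gives (1,3) = 71.
Column 4 needs 206; the known cells sum to 165, so (2,4) = 41.
Using anti-diagonal: 38 + 56 + 47 + ? → (4,1) = 206 − 141 = 65.
The remaining cell in row 2 is (2,2) = 206 − 147 = 59.
Row 4: 65 + 35 + 74 + ? = 206, so (4,2) = 32.
From column 1, 206 − (50 + 62 + 65) gives (1,1) = 29.
Column 2: 59 + 47 + 32 + ? = 206, so (1,2) = 68.

29 68 71 38 / 50 59 56 41 / 62 47 44 53 / 65 32 35 74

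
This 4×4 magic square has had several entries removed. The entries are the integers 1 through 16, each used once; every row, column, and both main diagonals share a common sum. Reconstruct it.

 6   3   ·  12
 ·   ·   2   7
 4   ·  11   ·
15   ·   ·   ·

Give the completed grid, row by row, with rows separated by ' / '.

The entries are 1 through 16, which sum to 136, so each line sums to 136/4 = 34.
Row 1 needs 34; the known cells sum to 21, so (1,3) = 13.
The remaining cell in column 1 is (2,1) = 34 − 25 = 9.
Using column 3: 13 + 2 + 11 + ? → (4,3) = 34 − 26 = 8.
The remaining cell in anti-diagonal is (3,2) = 34 − 29 = 5.
From row 2, 34 − (9 + 2 + 7) gives (2,2) = 16.
Row 3 needs 34; the known cells sum to 20, so (3,4) = 14.
From column 2, 34 − (3 + 16 + 5) gives (4,2) = 10.
Column 4: 12 + 7 + 14 + ? = 34, so (4,4) = 1.

6 3 13 12 / 9 16 2 7 / 4 5 11 14 / 15 10 8 1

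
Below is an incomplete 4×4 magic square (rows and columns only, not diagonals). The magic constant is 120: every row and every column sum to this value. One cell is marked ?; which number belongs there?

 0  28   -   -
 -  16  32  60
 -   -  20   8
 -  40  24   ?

Row 2 must total 120; the given cells sum to 108, so (2,1) = 12.
From column 2, 120 − (28 + 16 + 40) gives (3,2) = 36.
Column 3: 32 + 20 + 24 + ? = 120, so (1,3) = 44.
Row 1: 0 + 28 + 44 + ? = 120, so (1,4) = 48.
Using row 3: 36 + 20 + 8 + ? → (3,1) = 120 − 64 = 56.
From column 1, 120 − (0 + 12 + 56) gives (4,1) = 52.
From column 4, 120 − (48 + 60 + 8) gives (4,4) = 4.

4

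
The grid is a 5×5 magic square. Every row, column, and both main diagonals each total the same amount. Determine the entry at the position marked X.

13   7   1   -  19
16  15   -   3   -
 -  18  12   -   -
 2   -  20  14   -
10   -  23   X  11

17

Main diagonal is complete and sums to 65; that is the magic constant.
Row 1: 13 + 7 + 1 + 19 + ? = 65, so (1,4) = 25.
From column 1, 65 − (13 + 16 + 2 + 10) gives (3,1) = 24.
Column 3: 1 + 12 + 20 + 23 + ? = 65, so (2,3) = 9.
Anti-diagonal: 19 + 3 + 12 + 10 + ? = 65, so (4,2) = 21.
Using row 2: 16 + 15 + 9 + 3 + ? → (2,5) = 65 − 43 = 22.
Using row 4: 2 + 21 + 20 + 14 + ? → (4,5) = 65 − 57 = 8.
Column 2 needs 65; the known cells sum to 61, so (5,2) = 4.
Using column 5: 19 + 22 + 8 + 11 + ? → (3,5) = 65 − 60 = 5.
From row 3, 65 − (24 + 18 + 12 + 5) gives (3,4) = 6.
From row 5, 65 − (10 + 4 + 23 + 11) gives (5,4) = 17.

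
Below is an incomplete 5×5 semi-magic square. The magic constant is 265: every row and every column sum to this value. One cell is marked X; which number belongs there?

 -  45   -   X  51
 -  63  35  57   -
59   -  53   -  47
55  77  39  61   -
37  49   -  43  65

Row 4 needs 265; the known cells sum to 232, so (4,5) = 33.
Row 5 needs 265; the known cells sum to 194, so (5,3) = 71.
Using column 2: 45 + 63 + 77 + 49 + ? → (3,2) = 265 − 234 = 31.
From column 3, 265 − (35 + 53 + 39 + 71) gives (1,3) = 67.
Column 5 needs 265; the known cells sum to 196, so (2,5) = 69.
Row 2 must total 265; the given cells sum to 224, so (2,1) = 41.
From row 3, 265 − (59 + 31 + 53 + 47) gives (3,4) = 75.
Column 1: 41 + 59 + 55 + 37 + ? = 265, so (1,1) = 73.
Column 4: 57 + 75 + 61 + 43 + ? = 265, so (1,4) = 29.

29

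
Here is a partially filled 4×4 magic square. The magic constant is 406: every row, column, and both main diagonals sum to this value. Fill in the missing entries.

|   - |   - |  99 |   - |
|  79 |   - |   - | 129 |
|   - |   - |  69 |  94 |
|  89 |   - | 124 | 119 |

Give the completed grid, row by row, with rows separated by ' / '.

Row 4 needs 406; the known cells sum to 332, so (4,2) = 74.
From column 3, 406 − (99 + 69 + 124) gives (2,3) = 114.
Column 4 must total 406; the given cells sum to 342, so (1,4) = 64.
The remaining cell in anti-diagonal is (3,2) = 406 − 267 = 139.
Using row 2: 79 + 114 + 129 + ? → (2,2) = 406 − 322 = 84.
Row 3: 139 + 69 + 94 + ? = 406, so (3,1) = 104.
The remaining cell in column 1 is (1,1) = 406 − 272 = 134.
Using column 2: 84 + 139 + 74 + ? → (1,2) = 406 − 297 = 109.

134 109 99 64 / 79 84 114 129 / 104 139 69 94 / 89 74 124 119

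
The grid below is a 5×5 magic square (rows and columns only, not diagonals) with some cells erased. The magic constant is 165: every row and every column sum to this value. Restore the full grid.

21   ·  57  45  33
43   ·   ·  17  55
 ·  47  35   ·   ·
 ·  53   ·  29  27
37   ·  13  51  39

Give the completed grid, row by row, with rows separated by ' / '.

21 9 57 45 33 / 43 31 19 17 55 / 49 47 35 23 11 / 15 53 41 29 27 / 37 25 13 51 39

The remaining cell in row 1 is (1,2) = 165 − 156 = 9.
Row 5 must total 165; the given cells sum to 140, so (5,2) = 25.
Column 2 needs 165; the known cells sum to 134, so (2,2) = 31.
Column 4: 45 + 17 + 29 + 51 + ? = 165, so (3,4) = 23.
From column 5, 165 − (33 + 55 + 27 + 39) gives (3,5) = 11.
Row 2: 43 + 31 + 17 + 55 + ? = 165, so (2,3) = 19.
Row 3: 47 + 35 + 23 + 11 + ? = 165, so (3,1) = 49.
Column 1: 21 + 43 + 49 + 37 + ? = 165, so (4,1) = 15.
Column 3 must total 165; the given cells sum to 124, so (4,3) = 41.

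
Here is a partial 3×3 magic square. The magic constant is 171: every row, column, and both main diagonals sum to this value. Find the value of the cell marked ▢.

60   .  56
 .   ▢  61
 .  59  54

57

From row 1, 171 − (60 + 56) gives (1,2) = 55.
Row 3 needs 171; the known cells sum to 113, so (3,1) = 58.
Column 1 needs 171; the known cells sum to 118, so (2,1) = 53.
Using column 2: 55 + 59 + ? → (2,2) = 171 − 114 = 57.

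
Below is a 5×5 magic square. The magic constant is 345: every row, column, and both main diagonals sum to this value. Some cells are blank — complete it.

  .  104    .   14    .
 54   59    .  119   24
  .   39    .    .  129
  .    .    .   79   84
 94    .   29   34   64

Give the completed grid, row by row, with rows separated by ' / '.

Row 2 must total 345; the given cells sum to 256, so (2,3) = 89.
Row 5 must total 345; the given cells sum to 221, so (5,2) = 124.
Using column 2: 104 + 59 + 39 + 124 + ? → (4,2) = 345 − 326 = 19.
Column 4 must total 345; the given cells sum to 246, so (3,4) = 99.
The remaining cell in column 5 is (1,5) = 345 − 301 = 44.
The remaining cell in anti-diagonal is (3,3) = 345 − 276 = 69.
Row 3 needs 345; the known cells sum to 336, so (3,1) = 9.
Using main diagonal: 59 + 69 + 79 + 64 + ? → (1,1) = 345 − 271 = 74.
Using row 1: 74 + 104 + 14 + 44 + ? → (1,3) = 345 − 236 = 109.
Using column 1: 74 + 54 + 9 + 94 + ? → (4,1) = 345 − 231 = 114.
The remaining cell in column 3 is (4,3) = 345 − 296 = 49.

74 104 109 14 44 / 54 59 89 119 24 / 9 39 69 99 129 / 114 19 49 79 84 / 94 124 29 34 64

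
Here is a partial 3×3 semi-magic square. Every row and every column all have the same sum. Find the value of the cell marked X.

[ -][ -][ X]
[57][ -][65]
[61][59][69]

55

Row 3 is complete and sums to 189; that is the magic constant.
From row 2, 189 − (57 + 65) gives (2,2) = 67.
The remaining cell in column 1 is (1,1) = 189 − 118 = 71.
From column 2, 189 − (67 + 59) gives (1,2) = 63.
From column 3, 189 − (65 + 69) gives (1,3) = 55.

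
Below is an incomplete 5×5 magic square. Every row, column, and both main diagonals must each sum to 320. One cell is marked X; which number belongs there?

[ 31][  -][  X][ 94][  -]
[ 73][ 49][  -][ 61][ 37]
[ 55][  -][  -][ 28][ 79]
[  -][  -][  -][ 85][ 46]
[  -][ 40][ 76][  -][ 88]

The remaining cell in row 2 is (2,3) = 320 − 220 = 100.
From column 4, 320 − (94 + 61 + 28 + 85) gives (5,4) = 52.
From column 5, 320 − (37 + 79 + 46 + 88) gives (1,5) = 70.
Using main diagonal: 31 + 49 + 85 + 88 + ? → (3,3) = 320 − 253 = 67.
From row 3, 320 − (55 + 67 + 28 + 79) gives (3,2) = 91.
Row 5 needs 320; the known cells sum to 256, so (5,1) = 64.
From column 1, 320 − (31 + 73 + 55 + 64) gives (4,1) = 97.
The remaining cell in anti-diagonal is (4,2) = 320 − 262 = 58.
From row 4, 320 − (97 + 58 + 85 + 46) gives (4,3) = 34.
Column 2: 49 + 91 + 58 + 40 + ? = 320, so (1,2) = 82.
The remaining cell in column 3 is (1,3) = 320 − 277 = 43.

43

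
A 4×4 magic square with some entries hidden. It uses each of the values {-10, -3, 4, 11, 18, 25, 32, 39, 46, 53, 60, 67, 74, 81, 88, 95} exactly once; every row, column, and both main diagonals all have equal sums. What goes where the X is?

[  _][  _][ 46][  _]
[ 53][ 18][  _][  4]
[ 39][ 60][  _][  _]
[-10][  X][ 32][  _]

The 16 entries sum to 680, so each line sums to 680/4 = 170.
From row 2, 170 − (53 + 18 + 4) gives (2,3) = 95.
From column 1, 170 − (53 + 39 + (-10)) gives (1,1) = 88.
Column 3 must total 170; the given cells sum to 173, so (3,3) = -3.
From main diagonal, 170 − (88 + 18 + (-3)) gives (4,4) = 67.
Using anti-diagonal: 95 + 60 + (-10) + ? → (1,4) = 170 − 145 = 25.
The remaining cell in row 1 is (1,2) = 170 − 159 = 11.
Using row 3: 39 + 60 + (-3) + ? → (3,4) = 170 − 96 = 74.
Row 4 must total 170; the given cells sum to 89, so (4,2) = 81.

81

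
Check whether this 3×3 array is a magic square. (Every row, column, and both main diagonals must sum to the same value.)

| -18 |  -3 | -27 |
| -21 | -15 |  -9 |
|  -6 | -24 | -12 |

Row 1: -18 + (-3) + (-27) = -48.
Row 2: -21 + (-15) + (-9) = -45.
Row 3: -6 + (-24) + (-12) = -42.
Column 1: -18 + (-21) + (-6) = -45.
Column 2: -3 + (-15) + (-24) = -42.
Column 3: -27 + (-9) + (-12) = -48.
Main diagonal: -18 + (-15) + (-12) = -45.
Anti-diagonal: -27 + (-15) + (-6) = -48.

No — row 3 sums to -42 but column 1 sums to -45.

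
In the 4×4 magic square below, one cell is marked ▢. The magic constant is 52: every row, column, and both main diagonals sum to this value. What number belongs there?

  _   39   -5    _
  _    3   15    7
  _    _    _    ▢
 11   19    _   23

Row 2 must total 52; the given cells sum to 25, so (2,1) = 27.
Row 4: 11 + 19 + 23 + ? = 52, so (4,3) = -1.
Column 2 needs 52; the known cells sum to 61, so (3,2) = -9.
Column 3 needs 52; the known cells sum to 9, so (3,3) = 43.
Main diagonal: 3 + 43 + 23 + ? = 52, so (1,1) = -17.
Anti-diagonal: 15 + (-9) + 11 + ? = 52, so (1,4) = 35.
Column 1 must total 52; the given cells sum to 21, so (3,1) = 31.
Column 4: 35 + 7 + 23 + ? = 52, so (3,4) = -13.

-13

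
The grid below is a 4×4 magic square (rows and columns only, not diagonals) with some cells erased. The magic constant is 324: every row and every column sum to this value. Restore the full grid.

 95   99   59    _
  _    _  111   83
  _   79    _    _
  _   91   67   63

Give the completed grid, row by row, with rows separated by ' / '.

From row 1, 324 − (95 + 99 + 59) gives (1,4) = 71.
Row 4 must total 324; the given cells sum to 221, so (4,1) = 103.
Column 2: 99 + 79 + 91 + ? = 324, so (2,2) = 55.
Column 3 needs 324; the known cells sum to 237, so (3,3) = 87.
Column 4 must total 324; the given cells sum to 217, so (3,4) = 107.
The remaining cell in row 2 is (2,1) = 324 − 249 = 75.
Row 3 needs 324; the known cells sum to 273, so (3,1) = 51.

95 99 59 71 / 75 55 111 83 / 51 79 87 107 / 103 91 67 63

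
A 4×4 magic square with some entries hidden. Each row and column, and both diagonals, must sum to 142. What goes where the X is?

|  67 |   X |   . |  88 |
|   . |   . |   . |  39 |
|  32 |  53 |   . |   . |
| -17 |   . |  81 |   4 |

Row 4 must total 142; the given cells sum to 68, so (4,2) = 74.
Column 1 needs 142; the known cells sum to 82, so (2,1) = 60.
Column 4 must total 142; the given cells sum to 131, so (3,4) = 11.
Anti-diagonal needs 142; the known cells sum to 124, so (2,3) = 18.
Row 2: 60 + 18 + 39 + ? = 142, so (2,2) = 25.
The remaining cell in row 3 is (3,3) = 142 − 96 = 46.
Column 2 needs 142; the known cells sum to 152, so (1,2) = -10.

-10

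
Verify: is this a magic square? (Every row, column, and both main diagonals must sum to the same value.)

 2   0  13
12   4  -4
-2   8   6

No — column 1 sums to 12 but anti-diagonal sums to 15.

Row 1: 2 + 0 + 13 = 15.
Row 2: 12 + 4 + (-4) = 12.
Row 3: -2 + 8 + 6 = 12.
Column 1: 2 + 12 + (-2) = 12.
Column 2: 0 + 4 + 8 = 12.
Column 3: 13 + (-4) + 6 = 15.
Main diagonal: 2 + 4 + 6 = 12.
Anti-diagonal: 13 + 4 + (-2) = 15.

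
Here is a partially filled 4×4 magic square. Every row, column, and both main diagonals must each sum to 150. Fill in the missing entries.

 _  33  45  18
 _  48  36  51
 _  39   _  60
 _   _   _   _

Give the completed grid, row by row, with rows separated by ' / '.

54 33 45 18 / 15 48 36 51 / 24 39 27 60 / 57 30 42 21

From row 1, 150 − (33 + 45 + 18) gives (1,1) = 54.
The remaining cell in row 2 is (2,1) = 150 − 135 = 15.
Column 2: 33 + 48 + 39 + ? = 150, so (4,2) = 30.
Column 4 must total 150; the given cells sum to 129, so (4,4) = 21.
Main diagonal must total 150; the given cells sum to 123, so (3,3) = 27.
Anti-diagonal: 18 + 36 + 39 + ? = 150, so (4,1) = 57.
Using row 3: 39 + 27 + 60 + ? → (3,1) = 150 − 126 = 24.
Row 4 must total 150; the given cells sum to 108, so (4,3) = 42.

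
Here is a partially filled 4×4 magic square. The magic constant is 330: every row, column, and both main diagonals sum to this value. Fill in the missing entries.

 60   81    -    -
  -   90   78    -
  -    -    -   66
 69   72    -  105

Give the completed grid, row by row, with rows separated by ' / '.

60 81 93 96 / 99 90 78 63 / 102 87 75 66 / 69 72 84 105

Using row 4: 69 + 72 + 105 + ? → (4,3) = 330 − 246 = 84.
From column 2, 330 − (81 + 90 + 72) gives (3,2) = 87.
Using main diagonal: 60 + 90 + 105 + ? → (3,3) = 330 − 255 = 75.
Using anti-diagonal: 78 + 87 + 69 + ? → (1,4) = 330 − 234 = 96.
Using row 1: 60 + 81 + 96 + ? → (1,3) = 330 − 237 = 93.
Row 3 must total 330; the given cells sum to 228, so (3,1) = 102.
Using column 1: 60 + 102 + 69 + ? → (2,1) = 330 − 231 = 99.
Column 4 needs 330; the known cells sum to 267, so (2,4) = 63.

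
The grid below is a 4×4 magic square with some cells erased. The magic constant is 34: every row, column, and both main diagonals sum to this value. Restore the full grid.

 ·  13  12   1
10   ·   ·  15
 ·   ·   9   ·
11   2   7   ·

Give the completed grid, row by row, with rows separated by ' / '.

From row 1, 34 − (13 + 12 + 1) gives (1,1) = 8.
Row 4: 11 + 2 + 7 + ? = 34, so (4,4) = 14.
Column 1 needs 34; the known cells sum to 29, so (3,1) = 5.
From column 3, 34 − (12 + 9 + 7) gives (2,3) = 6.
Column 4: 1 + 15 + 14 + ? = 34, so (3,4) = 4.
Main diagonal needs 34; the known cells sum to 31, so (2,2) = 3.
The remaining cell in anti-diagonal is (3,2) = 34 − 18 = 16.

8 13 12 1 / 10 3 6 15 / 5 16 9 4 / 11 2 7 14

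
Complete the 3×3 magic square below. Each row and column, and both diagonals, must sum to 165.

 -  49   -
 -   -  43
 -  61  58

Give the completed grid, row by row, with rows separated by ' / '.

52 49 64 / 67 55 43 / 46 61 58

Row 3 must total 165; the given cells sum to 119, so (3,1) = 46.
Column 2 needs 165; the known cells sum to 110, so (2,2) = 55.
The remaining cell in column 3 is (1,3) = 165 − 101 = 64.
The remaining cell in main diagonal is (1,1) = 165 − 113 = 52.
Row 2 needs 165; the known cells sum to 98, so (2,1) = 67.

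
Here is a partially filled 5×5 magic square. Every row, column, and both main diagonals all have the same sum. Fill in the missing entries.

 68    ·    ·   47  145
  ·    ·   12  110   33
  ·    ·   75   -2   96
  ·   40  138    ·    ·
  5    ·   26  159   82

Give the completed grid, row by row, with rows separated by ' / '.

68 -9 124 47 145 / 131 89 12 110 33 / 54 152 75 -2 96 / 117 40 138 61 19 / 5 103 26 159 82

Anti-diagonal is already complete: 145 + 110 + 75 + 40 + 5 = 375, so that is the magic constant.
Using row 5: 5 + 26 + 159 + 82 + ? → (5,2) = 375 − 272 = 103.
From column 3, 375 − (12 + 75 + 138 + 26) gives (1,3) = 124.
Column 4 must total 375; the given cells sum to 314, so (4,4) = 61.
Using column 5: 145 + 33 + 96 + 82 + ? → (4,5) = 375 − 356 = 19.
Main diagonal: 68 + 75 + 61 + 82 + ? = 375, so (2,2) = 89.
The remaining cell in row 1 is (1,2) = 375 − 384 = -9.
From row 2, 375 − (89 + 12 + 110 + 33) gives (2,1) = 131.
Using row 4: 40 + 138 + 61 + 19 + ? → (4,1) = 375 − 258 = 117.
Column 1 must total 375; the given cells sum to 321, so (3,1) = 54.
Column 2 needs 375; the known cells sum to 223, so (3,2) = 152.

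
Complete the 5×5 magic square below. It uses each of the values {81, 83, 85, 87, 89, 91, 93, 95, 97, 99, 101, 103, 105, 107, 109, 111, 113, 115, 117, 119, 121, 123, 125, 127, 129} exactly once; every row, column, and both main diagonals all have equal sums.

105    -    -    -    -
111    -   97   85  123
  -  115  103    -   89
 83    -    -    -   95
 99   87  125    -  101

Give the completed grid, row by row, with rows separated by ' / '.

The 25 entries sum to 2625, so each line sums to 2625/5 = 525.
Using row 2: 111 + 97 + 85 + 123 + ? → (2,2) = 525 − 416 = 109.
Using row 5: 99 + 87 + 125 + 101 + ? → (5,4) = 525 − 412 = 113.
Column 1 needs 525; the known cells sum to 398, so (3,1) = 127.
From column 5, 525 − (123 + 89 + 95 + 101) gives (1,5) = 117.
The remaining cell in main diagonal is (4,4) = 525 − 418 = 107.
Anti-diagonal must total 525; the given cells sum to 404, so (4,2) = 121.
Row 3 needs 525; the known cells sum to 434, so (3,4) = 91.
Row 4 needs 525; the known cells sum to 406, so (4,3) = 119.
Column 2 needs 525; the known cells sum to 432, so (1,2) = 93.
From column 3, 525 − (97 + 103 + 119 + 125) gives (1,3) = 81.
Using column 4: 85 + 91 + 107 + 113 + ? → (1,4) = 525 − 396 = 129.

105 93 81 129 117 / 111 109 97 85 123 / 127 115 103 91 89 / 83 121 119 107 95 / 99 87 125 113 101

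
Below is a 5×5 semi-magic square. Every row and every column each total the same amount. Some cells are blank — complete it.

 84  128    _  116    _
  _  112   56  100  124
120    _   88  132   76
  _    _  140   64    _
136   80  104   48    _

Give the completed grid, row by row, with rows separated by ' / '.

84 128 72 116 60 / 68 112 56 100 124 / 120 44 88 132 76 / 52 96 140 64 108 / 136 80 104 48 92

Column 4 is already complete: 116 + 100 + 132 + 64 + 48 = 460, so that is the magic constant.
Using row 2: 112 + 56 + 100 + 124 + ? → (2,1) = 460 − 392 = 68.
Using row 3: 120 + 88 + 132 + 76 + ? → (3,2) = 460 − 416 = 44.
Row 5 needs 460; the known cells sum to 368, so (5,5) = 92.
Column 1 needs 460; the known cells sum to 408, so (4,1) = 52.
Column 2 needs 460; the known cells sum to 364, so (4,2) = 96.
Column 3 must total 460; the given cells sum to 388, so (1,3) = 72.
From row 1, 460 − (84 + 128 + 72 + 116) gives (1,5) = 60.
Row 4: 52 + 96 + 140 + 64 + ? = 460, so (4,5) = 108.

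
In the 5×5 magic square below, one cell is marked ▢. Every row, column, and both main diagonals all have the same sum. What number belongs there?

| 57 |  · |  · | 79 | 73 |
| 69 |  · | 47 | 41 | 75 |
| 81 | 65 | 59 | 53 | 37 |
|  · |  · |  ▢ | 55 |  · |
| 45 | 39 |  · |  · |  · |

Row 3 is complete and sums to 295; that is the magic constant.
From row 2, 295 − (69 + 47 + 41 + 75) gives (2,2) = 63.
The remaining cell in column 1 is (4,1) = 295 − 252 = 43.
The remaining cell in column 4 is (5,4) = 295 − 228 = 67.
The remaining cell in main diagonal is (5,5) = 295 − 234 = 61.
Anti-diagonal must total 295; the given cells sum to 218, so (4,2) = 77.
From row 5, 295 − (45 + 39 + 67 + 61) gives (5,3) = 83.
Column 2: 63 + 65 + 77 + 39 + ? = 295, so (1,2) = 51.
From column 5, 295 − (73 + 75 + 37 + 61) gives (4,5) = 49.
Row 1 needs 295; the known cells sum to 260, so (1,3) = 35.
Using row 4: 43 + 77 + 55 + 49 + ? → (4,3) = 295 − 224 = 71.

71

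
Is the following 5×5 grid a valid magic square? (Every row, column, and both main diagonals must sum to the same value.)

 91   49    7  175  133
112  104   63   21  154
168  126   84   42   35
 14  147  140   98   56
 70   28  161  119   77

Row 1: 91 + 49 + 7 + 175 + 133 = 455.
Row 2: 112 + 104 + 63 + 21 + 154 = 454.
Row 3: 168 + 126 + 84 + 42 + 35 = 455.
Row 4: 14 + 147 + 140 + 98 + 56 = 455.
Row 5: 70 + 28 + 161 + 119 + 77 = 455.
Column 1: 91 + 112 + 168 + 14 + 70 = 455.
Column 2: 49 + 104 + 126 + 147 + 28 = 454.
Column 3: 7 + 63 + 84 + 140 + 161 = 455.
Column 4: 175 + 21 + 42 + 98 + 119 = 455.
Column 5: 133 + 154 + 35 + 56 + 77 = 455.
Main diagonal: 91 + 104 + 84 + 98 + 77 = 454.
Anti-diagonal: 133 + 21 + 84 + 147 + 70 = 455.

No — row 1 sums to 455 but main diagonal sums to 454.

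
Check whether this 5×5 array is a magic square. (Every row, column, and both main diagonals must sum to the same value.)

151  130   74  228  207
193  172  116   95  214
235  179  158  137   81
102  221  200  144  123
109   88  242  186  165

Yes

Row 1: 151 + 130 + 74 + 228 + 207 = 790.
Row 2: 193 + 172 + 116 + 95 + 214 = 790.
Row 3: 235 + 179 + 158 + 137 + 81 = 790.
Row 4: 102 + 221 + 200 + 144 + 123 = 790.
Row 5: 109 + 88 + 242 + 186 + 165 = 790.
Column 1: 151 + 193 + 235 + 102 + 109 = 790.
Column 2: 130 + 172 + 179 + 221 + 88 = 790.
Column 3: 74 + 116 + 158 + 200 + 242 = 790.
Column 4: 228 + 95 + 137 + 144 + 186 = 790.
Column 5: 207 + 214 + 81 + 123 + 165 = 790.
Main diagonal: 151 + 172 + 158 + 144 + 165 = 790.
Anti-diagonal: 207 + 95 + 158 + 221 + 109 = 790.
All lines sum to 790.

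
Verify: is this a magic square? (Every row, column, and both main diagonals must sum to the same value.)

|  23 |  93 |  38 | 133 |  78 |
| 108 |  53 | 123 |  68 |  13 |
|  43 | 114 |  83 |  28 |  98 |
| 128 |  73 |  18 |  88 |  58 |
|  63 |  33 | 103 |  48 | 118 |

No — column 2 sums to 366 but main diagonal sums to 365.

Row 1: 23 + 93 + 38 + 133 + 78 = 365.
Row 2: 108 + 53 + 123 + 68 + 13 = 365.
Row 3: 43 + 114 + 83 + 28 + 98 = 366.
Row 4: 128 + 73 + 18 + 88 + 58 = 365.
Row 5: 63 + 33 + 103 + 48 + 118 = 365.
Column 1: 23 + 108 + 43 + 128 + 63 = 365.
Column 2: 93 + 53 + 114 + 73 + 33 = 366.
Column 3: 38 + 123 + 83 + 18 + 103 = 365.
Column 4: 133 + 68 + 28 + 88 + 48 = 365.
Column 5: 78 + 13 + 98 + 58 + 118 = 365.
Main diagonal: 23 + 53 + 83 + 88 + 118 = 365.
Anti-diagonal: 78 + 68 + 83 + 73 + 63 = 365.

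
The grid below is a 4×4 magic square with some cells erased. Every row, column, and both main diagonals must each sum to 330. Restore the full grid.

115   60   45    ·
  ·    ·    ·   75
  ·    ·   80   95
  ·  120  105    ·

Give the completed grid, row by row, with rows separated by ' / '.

115 60 45 110 / 70 85 100 75 / 90 65 80 95 / 55 120 105 50

Using row 1: 115 + 60 + 45 + ? → (1,4) = 330 − 220 = 110.
Column 3: 45 + 80 + 105 + ? = 330, so (2,3) = 100.
Column 4 needs 330; the known cells sum to 280, so (4,4) = 50.
Using main diagonal: 115 + 80 + 50 + ? → (2,2) = 330 − 245 = 85.
Using row 2: 85 + 100 + 75 + ? → (2,1) = 330 − 260 = 70.
Row 4 needs 330; the known cells sum to 275, so (4,1) = 55.
Using column 1: 115 + 70 + 55 + ? → (3,1) = 330 − 240 = 90.
From column 2, 330 − (60 + 85 + 120) gives (3,2) = 65.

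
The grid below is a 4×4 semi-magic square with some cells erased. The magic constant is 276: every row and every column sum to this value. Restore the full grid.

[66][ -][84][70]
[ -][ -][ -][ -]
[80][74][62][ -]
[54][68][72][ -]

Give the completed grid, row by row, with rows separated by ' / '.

66 56 84 70 / 76 78 58 64 / 80 74 62 60 / 54 68 72 82

Using row 1: 66 + 84 + 70 + ? → (1,2) = 276 − 220 = 56.
Using row 3: 80 + 74 + 62 + ? → (3,4) = 276 − 216 = 60.
Using row 4: 54 + 68 + 72 + ? → (4,4) = 276 − 194 = 82.
From column 1, 276 − (66 + 80 + 54) gives (2,1) = 76.
Column 2: 56 + 74 + 68 + ? = 276, so (2,2) = 78.
Column 3: 84 + 62 + 72 + ? = 276, so (2,3) = 58.
Using column 4: 70 + 60 + 82 + ? → (2,4) = 276 − 212 = 64.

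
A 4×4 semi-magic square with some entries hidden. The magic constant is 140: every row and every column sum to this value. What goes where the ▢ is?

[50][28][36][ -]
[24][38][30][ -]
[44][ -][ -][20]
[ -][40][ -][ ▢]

The remaining cell in row 1 is (1,4) = 140 − 114 = 26.
From row 2, 140 − (24 + 38 + 30) gives (2,4) = 48.
Using column 1: 50 + 24 + 44 + ? → (4,1) = 140 − 118 = 22.
Column 2: 28 + 38 + 40 + ? = 140, so (3,2) = 34.
From column 4, 140 − (26 + 48 + 20) gives (4,4) = 46.

46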